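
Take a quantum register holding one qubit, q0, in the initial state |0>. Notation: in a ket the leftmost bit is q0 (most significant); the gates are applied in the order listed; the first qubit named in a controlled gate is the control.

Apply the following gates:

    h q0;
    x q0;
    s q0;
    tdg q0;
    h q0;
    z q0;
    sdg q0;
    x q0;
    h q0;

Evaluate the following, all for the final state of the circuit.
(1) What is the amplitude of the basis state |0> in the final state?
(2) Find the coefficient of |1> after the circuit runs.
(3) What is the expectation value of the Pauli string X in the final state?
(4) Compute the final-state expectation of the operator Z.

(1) The amplitude on |0> is sqrt(2)*(1 - exp(3*I*pi/4) + exp(I*pi/4) + I)/4.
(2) The amplitude on |1> is sqrt(2)*(-1 - exp(I*pi/4) - exp(3*I*pi/4) + I)/4.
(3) The observable X averages to -sqrt(2)/2.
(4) The expectation value of Z is sqrt(2)/2.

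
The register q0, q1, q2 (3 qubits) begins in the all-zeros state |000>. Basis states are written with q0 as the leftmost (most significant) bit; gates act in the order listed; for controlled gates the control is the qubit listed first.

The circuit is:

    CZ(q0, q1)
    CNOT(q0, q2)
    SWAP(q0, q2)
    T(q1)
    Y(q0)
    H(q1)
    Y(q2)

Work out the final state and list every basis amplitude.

After the circuit, the state carries amplitude -sqrt(2)/2 on |101>, -sqrt(2)/2 on |111>, and 0 on every other basis state.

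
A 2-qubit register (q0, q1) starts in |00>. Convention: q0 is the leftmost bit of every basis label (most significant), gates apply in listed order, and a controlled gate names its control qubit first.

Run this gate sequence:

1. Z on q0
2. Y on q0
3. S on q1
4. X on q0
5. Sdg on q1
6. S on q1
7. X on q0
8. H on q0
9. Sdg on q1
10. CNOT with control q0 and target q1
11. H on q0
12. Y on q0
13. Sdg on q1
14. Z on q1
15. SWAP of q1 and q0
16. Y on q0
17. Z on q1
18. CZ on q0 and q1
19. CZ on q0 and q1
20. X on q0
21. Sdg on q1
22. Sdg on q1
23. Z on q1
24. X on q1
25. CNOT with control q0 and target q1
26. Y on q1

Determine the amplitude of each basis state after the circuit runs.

After the circuit, the state carries amplitude 1/2 on |00>, -1/2 on |01>, I/2 on |10>, I/2 on |11>. Key observation: gates 4-7 undo each other exactly, leaving only the rest of the circuit to track.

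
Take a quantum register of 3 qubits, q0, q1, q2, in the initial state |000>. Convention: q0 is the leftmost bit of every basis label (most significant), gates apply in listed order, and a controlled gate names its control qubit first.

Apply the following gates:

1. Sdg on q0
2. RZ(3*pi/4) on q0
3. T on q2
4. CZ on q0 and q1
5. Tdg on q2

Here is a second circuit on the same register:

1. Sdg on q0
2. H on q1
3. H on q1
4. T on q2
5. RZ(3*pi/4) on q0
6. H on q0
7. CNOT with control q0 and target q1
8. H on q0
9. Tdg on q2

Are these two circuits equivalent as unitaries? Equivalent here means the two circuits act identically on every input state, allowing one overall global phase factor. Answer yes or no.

No, they are not equivalent — no single phase factor reconciles the two unitaries.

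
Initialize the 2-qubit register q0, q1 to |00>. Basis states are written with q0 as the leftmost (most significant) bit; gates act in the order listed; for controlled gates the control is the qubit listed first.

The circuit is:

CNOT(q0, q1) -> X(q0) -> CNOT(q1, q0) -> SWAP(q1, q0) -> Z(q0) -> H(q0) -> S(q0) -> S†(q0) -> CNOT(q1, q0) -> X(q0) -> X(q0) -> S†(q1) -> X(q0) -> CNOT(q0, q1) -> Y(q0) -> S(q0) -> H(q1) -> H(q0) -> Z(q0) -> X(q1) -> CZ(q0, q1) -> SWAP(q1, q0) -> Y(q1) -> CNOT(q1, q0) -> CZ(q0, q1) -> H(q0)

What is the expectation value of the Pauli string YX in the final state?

The observable YX averages to 1.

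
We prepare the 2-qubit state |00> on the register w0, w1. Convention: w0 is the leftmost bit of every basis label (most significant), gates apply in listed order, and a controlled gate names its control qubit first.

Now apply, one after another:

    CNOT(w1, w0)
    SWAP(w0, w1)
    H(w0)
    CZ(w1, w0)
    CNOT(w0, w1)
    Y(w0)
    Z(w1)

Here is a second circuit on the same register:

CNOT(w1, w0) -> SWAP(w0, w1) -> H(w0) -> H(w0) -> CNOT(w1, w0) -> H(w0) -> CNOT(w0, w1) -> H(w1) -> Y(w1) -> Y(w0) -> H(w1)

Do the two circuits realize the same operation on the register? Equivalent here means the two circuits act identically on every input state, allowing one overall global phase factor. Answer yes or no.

No: there is an input state on which the two circuits produce genuinely different outputs (not merely differing by a phase).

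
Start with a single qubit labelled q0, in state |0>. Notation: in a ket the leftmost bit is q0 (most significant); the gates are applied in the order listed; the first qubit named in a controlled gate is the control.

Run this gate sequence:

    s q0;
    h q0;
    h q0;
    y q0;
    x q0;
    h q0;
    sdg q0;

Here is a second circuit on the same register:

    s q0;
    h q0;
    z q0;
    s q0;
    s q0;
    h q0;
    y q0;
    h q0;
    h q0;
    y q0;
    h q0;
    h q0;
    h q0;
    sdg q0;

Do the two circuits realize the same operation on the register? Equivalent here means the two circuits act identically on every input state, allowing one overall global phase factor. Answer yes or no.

No, they are not equivalent — no single phase factor reconciles the two unitaries.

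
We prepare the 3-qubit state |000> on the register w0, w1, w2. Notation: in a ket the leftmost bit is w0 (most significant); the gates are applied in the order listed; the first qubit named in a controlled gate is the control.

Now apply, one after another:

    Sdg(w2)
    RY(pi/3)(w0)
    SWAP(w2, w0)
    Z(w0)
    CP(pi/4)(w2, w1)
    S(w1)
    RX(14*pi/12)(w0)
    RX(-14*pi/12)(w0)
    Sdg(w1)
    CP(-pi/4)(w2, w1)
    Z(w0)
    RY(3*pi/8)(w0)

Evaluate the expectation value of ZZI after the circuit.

The expectation value of ZZI is sqrt(2 - sqrt(2))/2.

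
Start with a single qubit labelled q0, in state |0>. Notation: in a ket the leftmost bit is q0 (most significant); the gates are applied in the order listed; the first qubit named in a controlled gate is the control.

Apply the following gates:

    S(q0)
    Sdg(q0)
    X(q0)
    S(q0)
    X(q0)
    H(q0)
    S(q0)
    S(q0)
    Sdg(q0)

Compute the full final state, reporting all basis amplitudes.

After the circuit, the state carries amplitude sqrt(2)*I/2 on |0>, -sqrt(2)/2 on |1>.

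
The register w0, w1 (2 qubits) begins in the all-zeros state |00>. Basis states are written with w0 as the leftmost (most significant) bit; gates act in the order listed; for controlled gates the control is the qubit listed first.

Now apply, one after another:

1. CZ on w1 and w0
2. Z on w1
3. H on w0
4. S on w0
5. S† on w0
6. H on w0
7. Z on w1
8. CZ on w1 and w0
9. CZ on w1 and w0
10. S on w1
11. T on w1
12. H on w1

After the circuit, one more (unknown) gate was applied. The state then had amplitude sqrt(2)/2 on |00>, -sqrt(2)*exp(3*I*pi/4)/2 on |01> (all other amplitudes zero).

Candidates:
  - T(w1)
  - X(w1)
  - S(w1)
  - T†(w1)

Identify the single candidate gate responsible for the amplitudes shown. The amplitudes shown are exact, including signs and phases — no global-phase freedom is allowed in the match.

The unique candidate consistent with the amplitudes is T†(w1). Key observation: the block from step 1 through step 8 cancels to the identity and can be dropped.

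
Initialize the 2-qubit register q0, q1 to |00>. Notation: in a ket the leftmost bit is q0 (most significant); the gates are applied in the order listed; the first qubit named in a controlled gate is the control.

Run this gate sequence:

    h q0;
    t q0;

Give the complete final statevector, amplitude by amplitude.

After the circuit, the state carries amplitude sqrt(2)/2 on |00>, 0 on |01>, sqrt(2)*exp(I*pi/4)/2 on |10>, 0 on |11>.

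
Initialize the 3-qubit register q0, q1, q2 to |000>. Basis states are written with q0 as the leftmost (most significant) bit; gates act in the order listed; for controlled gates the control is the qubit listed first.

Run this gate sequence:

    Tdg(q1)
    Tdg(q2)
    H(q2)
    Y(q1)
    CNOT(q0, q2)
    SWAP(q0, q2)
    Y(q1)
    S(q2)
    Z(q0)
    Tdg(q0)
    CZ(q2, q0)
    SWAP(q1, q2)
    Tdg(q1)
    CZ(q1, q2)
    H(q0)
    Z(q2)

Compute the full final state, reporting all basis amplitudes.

After the circuit, the state carries amplitude 1/2 + exp(3*I*pi/4)/2 on |000>, 1/2 - exp(3*I*pi/4)/2 on |100>, and 0 on every other basis state.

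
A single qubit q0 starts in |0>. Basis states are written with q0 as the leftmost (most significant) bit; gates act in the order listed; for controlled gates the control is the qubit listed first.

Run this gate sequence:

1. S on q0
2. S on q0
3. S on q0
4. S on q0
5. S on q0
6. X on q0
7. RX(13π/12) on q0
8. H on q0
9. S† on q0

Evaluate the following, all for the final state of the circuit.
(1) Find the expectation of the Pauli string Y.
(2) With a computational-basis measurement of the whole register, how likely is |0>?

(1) The observable Y averages to -sqrt(6)/4 - sqrt(2)/4.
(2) Outcome |0> occurs with probability 1/2.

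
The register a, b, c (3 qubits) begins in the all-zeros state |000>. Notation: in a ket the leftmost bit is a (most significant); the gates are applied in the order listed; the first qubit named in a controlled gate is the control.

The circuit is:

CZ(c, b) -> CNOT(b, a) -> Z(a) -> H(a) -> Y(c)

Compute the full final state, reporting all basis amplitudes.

After the circuit, the state carries amplitude sqrt(2)*I/2 on |001>, sqrt(2)*I/2 on |101>, and 0 on every other basis state.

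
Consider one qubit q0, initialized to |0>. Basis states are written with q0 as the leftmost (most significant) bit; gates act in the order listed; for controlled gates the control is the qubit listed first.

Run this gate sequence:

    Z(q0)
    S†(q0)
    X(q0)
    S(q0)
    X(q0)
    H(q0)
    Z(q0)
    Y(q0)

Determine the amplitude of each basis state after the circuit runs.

The final amplitudes are -sqrt(2)/2 on |0>, -sqrt(2)/2 on |1>.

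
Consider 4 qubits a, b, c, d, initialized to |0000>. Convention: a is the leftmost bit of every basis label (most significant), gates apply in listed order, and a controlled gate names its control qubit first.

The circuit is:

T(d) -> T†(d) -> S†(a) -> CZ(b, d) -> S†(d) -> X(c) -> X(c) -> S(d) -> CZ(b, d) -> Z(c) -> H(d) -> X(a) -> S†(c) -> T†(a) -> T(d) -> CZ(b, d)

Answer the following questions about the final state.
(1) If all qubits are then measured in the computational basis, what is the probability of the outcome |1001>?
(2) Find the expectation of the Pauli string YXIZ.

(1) Outcome |1001> occurs with probability 1/2. Key observation: steps 4-9 multiply out to the identity, so the circuit reduces to the remaining gates.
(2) In the final state, YXIZ has expectation 0.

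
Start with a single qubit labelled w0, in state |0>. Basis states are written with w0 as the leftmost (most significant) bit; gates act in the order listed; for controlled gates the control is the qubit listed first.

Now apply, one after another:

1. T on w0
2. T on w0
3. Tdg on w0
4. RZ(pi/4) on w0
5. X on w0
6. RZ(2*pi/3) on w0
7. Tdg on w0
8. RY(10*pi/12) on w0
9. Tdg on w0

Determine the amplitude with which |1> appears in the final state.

The amplitude on |1> is (-sqrt(6) + sqrt(2))*exp(17*I*pi/24)/4.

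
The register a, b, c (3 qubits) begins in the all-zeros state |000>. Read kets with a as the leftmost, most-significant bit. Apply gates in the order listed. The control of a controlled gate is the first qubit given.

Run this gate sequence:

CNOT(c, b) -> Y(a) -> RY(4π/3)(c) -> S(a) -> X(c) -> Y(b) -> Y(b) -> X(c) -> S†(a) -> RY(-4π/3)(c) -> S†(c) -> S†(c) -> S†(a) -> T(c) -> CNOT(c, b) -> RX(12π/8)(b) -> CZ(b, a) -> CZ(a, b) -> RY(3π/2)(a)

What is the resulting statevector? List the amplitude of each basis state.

The final amplitudes are 1/2 on |000>, 0 on |001>, I/2 on |010>, 0 on |011>, 1/2 on |100>, 0 on |101>, I/2 on |110>, 0 on |111>. Key observation: gates 3-10 undo each other exactly, leaving only the rest of the circuit to track.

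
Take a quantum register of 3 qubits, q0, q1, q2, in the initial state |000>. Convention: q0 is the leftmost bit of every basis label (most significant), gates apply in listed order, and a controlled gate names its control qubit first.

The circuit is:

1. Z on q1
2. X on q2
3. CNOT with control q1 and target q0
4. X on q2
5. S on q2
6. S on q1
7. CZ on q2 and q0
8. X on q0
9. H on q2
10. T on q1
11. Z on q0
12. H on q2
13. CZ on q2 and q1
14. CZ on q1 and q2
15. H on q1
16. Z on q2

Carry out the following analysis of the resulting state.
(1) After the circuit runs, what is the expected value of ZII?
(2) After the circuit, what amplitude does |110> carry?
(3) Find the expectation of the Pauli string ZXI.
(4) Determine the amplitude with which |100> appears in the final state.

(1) In the final state, ZII has expectation -1.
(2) The final state's coefficient on |110> equals -sqrt(2)/2.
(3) In the final state, ZXI has expectation -1.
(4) |100> carries amplitude -sqrt(2)/2 in the final state.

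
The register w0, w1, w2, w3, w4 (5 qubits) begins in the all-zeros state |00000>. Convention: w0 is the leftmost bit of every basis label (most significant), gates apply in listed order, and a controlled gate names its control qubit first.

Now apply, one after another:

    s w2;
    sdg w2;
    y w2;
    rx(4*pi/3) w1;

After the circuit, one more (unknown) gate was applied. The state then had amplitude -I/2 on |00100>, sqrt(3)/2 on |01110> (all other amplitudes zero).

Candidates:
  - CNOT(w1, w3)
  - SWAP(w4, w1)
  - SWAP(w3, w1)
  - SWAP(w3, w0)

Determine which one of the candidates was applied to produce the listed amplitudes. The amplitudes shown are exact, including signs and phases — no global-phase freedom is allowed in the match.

The applied gate was CNOT(w1, w3). Key observation: the block from step 1 through step 2 cancels to the identity and can be dropped.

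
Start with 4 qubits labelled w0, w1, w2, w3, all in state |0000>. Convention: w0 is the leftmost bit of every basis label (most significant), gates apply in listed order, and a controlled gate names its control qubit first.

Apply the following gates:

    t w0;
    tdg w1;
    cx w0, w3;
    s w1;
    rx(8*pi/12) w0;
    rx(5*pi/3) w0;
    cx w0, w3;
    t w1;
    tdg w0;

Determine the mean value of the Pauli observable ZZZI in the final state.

In the final state, ZZZI has expectation 1/2.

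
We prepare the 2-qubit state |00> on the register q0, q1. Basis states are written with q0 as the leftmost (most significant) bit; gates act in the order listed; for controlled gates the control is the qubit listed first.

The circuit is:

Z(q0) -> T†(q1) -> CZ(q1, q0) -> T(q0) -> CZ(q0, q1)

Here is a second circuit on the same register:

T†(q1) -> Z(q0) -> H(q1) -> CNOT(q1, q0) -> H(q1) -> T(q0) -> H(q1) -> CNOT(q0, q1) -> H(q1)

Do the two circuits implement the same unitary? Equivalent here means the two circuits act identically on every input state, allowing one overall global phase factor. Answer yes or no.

No: there is an input state on which the two circuits produce genuinely different outputs (not merely differing by a phase).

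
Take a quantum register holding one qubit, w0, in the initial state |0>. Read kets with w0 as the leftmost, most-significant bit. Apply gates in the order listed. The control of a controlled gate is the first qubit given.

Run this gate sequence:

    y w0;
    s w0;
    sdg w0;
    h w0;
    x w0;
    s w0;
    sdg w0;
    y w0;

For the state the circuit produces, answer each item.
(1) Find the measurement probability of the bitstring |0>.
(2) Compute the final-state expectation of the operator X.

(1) A full measurement returns |0> with probability 1/2.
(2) In the final state, X has expectation 1.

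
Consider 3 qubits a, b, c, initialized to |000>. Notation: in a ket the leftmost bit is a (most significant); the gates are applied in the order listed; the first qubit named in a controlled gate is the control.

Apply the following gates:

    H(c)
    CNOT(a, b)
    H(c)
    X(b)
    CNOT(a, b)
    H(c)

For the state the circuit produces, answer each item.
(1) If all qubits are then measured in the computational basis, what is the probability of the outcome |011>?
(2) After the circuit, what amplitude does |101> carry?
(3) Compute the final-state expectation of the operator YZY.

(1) A full measurement returns |011> with probability 1/2.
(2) |101> carries amplitude 0 in the final state.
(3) The observable YZY averages to 0.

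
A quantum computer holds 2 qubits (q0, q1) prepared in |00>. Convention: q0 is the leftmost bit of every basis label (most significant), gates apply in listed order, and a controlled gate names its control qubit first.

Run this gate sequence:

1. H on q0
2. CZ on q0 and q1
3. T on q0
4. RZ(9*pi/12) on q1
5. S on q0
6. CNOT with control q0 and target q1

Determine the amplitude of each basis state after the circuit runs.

The final amplitudes are -sqrt(2)*exp(5*I*pi/8)/2 on |00>, 0 on |01>, 0 on |10>, sqrt(2)*exp(3*I*pi/8)/2 on |11>.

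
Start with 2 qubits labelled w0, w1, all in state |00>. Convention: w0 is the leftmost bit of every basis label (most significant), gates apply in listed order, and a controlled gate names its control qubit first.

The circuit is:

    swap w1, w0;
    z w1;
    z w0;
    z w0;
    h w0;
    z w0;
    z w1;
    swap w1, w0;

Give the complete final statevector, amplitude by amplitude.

The final amplitudes are sqrt(2)/2 on |00>, -sqrt(2)/2 on |01>, 0 on |10>, 0 on |11>.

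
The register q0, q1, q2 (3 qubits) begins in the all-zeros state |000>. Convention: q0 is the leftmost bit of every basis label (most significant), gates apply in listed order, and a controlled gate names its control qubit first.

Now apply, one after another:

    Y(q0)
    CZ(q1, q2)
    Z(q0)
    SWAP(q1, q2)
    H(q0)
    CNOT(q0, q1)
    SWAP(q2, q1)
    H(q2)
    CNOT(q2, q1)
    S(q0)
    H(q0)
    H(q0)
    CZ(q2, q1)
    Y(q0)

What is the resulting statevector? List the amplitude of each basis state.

The final amplitudes are I/2 on |000>, 0 on |001>, 0 on |010>, I/2 on |011>, 1/2 on |100>, 0 on |101>, 0 on |110>, -1/2 on |111>. Key observation: steps 11-12 multiply out to the identity, so the circuit reduces to the remaining gates.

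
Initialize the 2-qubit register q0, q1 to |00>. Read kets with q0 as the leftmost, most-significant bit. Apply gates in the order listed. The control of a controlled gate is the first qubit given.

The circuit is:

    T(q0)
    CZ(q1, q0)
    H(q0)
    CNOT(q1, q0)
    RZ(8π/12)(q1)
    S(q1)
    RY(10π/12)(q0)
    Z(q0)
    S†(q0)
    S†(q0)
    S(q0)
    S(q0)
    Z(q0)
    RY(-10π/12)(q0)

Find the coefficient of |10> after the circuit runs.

The final state's coefficient on |10> equals -sqrt(2)*exp(2*I*pi/3)/2.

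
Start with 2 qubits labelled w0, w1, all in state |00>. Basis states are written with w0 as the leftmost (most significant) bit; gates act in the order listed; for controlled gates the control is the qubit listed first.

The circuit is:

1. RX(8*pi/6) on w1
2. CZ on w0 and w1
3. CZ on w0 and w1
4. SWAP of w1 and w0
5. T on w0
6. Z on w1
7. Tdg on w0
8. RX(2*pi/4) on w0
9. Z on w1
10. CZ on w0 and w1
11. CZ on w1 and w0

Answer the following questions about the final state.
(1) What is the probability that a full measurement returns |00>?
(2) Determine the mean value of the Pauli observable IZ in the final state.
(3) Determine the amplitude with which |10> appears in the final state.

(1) A full measurement returns |00> with probability sqrt(3)/4 + 1/2. Key observation: the block from step 2 through step 3 cancels to the identity and can be dropped.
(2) In the final state, IZ has expectation 1.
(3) |10> carries amplitude I*(-sqrt(6) + sqrt(2))/4 in the final state.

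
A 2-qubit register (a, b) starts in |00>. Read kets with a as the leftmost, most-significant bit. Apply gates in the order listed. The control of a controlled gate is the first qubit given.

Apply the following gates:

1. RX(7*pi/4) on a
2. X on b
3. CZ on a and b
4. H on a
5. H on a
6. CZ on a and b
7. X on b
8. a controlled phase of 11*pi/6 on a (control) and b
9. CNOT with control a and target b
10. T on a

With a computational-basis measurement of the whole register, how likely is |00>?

The probability of measuring |00> is sqrt(2)/4 + 1/2. Key observation: gates 2-7 undo each other exactly, leaving only the rest of the circuit to track.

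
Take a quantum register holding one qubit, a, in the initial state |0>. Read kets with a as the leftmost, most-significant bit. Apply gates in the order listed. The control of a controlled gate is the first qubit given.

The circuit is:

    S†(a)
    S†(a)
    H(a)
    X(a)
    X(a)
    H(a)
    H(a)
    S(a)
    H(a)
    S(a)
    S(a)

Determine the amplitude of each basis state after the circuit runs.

The final amplitudes are 1/2 + I/2 on |0>, -1/2 + I/2 on |1>.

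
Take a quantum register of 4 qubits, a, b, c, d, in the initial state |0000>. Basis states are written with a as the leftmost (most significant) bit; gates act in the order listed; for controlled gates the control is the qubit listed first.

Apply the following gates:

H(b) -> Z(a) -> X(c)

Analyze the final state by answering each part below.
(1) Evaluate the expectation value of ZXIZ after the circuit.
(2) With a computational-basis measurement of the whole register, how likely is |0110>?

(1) The expectation value of ZXIZ is 1.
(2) A full measurement returns |0110> with probability 1/2.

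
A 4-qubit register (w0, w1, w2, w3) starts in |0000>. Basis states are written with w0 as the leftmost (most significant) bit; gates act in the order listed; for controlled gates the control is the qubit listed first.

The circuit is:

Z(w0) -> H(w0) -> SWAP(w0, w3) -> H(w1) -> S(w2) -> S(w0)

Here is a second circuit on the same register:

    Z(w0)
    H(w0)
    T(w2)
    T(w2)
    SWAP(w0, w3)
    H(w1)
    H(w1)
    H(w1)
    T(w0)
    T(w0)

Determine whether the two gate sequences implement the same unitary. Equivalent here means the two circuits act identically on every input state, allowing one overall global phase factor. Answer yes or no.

Yes: on every input state the two circuits agree up to one overall phase factor.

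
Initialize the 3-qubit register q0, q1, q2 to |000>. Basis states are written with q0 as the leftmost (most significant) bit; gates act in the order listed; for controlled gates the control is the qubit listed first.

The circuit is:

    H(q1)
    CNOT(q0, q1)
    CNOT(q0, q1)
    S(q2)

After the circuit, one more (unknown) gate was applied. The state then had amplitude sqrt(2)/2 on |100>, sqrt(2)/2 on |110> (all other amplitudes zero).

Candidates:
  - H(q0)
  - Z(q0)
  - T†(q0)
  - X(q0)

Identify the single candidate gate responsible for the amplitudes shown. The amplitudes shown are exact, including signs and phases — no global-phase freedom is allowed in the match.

The unique candidate consistent with the amplitudes is X(q0).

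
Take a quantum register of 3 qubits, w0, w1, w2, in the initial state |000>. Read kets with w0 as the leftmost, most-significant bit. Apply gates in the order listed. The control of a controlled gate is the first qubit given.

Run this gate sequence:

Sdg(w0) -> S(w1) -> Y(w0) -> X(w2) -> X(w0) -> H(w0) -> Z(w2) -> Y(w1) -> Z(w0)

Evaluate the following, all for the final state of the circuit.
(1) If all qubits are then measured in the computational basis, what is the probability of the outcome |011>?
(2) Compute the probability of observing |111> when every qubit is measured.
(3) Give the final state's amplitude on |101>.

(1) A full measurement returns |011> with probability 1/2.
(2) Outcome |111> occurs with probability 1/2.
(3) |101> carries amplitude 0 in the final state.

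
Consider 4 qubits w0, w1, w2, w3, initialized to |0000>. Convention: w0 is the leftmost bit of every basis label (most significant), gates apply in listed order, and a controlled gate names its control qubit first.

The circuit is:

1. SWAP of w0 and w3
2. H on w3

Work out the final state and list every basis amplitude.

After the circuit, the state carries amplitude sqrt(2)/2 on |0000>, sqrt(2)/2 on |0001>, and 0 on every other basis state.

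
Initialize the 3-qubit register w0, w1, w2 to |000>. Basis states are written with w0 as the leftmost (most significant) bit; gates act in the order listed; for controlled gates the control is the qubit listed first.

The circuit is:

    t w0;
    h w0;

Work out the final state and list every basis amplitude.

The resulting statevector has amplitude sqrt(2)/2 on |000>, sqrt(2)/2 on |100>, and 0 on every other basis state.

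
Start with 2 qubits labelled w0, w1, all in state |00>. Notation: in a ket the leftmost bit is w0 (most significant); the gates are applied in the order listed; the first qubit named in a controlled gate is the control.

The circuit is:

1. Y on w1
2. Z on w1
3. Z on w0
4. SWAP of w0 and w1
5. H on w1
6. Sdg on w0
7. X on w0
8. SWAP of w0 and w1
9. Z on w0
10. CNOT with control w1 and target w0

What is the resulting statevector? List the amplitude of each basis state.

After the circuit, the state carries amplitude -sqrt(2)/2 on |00>, 0 on |01>, sqrt(2)/2 on |10>, 0 on |11>.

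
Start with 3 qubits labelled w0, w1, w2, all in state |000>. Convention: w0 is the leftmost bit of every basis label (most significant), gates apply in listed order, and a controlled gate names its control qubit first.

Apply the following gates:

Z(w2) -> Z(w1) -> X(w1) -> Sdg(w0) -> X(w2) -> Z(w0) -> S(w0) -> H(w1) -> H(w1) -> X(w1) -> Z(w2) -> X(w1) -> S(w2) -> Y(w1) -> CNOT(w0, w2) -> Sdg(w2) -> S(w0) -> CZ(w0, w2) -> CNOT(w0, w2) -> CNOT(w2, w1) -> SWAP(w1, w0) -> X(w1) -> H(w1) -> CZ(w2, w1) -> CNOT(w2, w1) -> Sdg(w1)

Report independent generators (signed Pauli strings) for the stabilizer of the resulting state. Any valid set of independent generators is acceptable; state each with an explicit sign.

The final state is stabilized by the group generated by -IYI, -ZII, -IIZ; other independent generating sets are equally valid. Key observation: the block from step 8 through step 9 cancels to the identity and can be dropped.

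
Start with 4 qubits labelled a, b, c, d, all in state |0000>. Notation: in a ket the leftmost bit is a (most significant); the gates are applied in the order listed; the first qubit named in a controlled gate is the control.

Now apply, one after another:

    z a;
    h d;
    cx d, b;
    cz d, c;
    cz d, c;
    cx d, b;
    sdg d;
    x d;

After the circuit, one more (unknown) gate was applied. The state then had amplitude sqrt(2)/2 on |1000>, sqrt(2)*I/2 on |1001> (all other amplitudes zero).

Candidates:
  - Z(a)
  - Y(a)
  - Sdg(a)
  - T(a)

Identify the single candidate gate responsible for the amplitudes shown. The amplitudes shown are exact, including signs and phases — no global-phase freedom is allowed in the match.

The unique candidate consistent with the amplitudes is Y(a). Key observation: gates 3-6 undo each other exactly, leaving only the rest of the circuit to track.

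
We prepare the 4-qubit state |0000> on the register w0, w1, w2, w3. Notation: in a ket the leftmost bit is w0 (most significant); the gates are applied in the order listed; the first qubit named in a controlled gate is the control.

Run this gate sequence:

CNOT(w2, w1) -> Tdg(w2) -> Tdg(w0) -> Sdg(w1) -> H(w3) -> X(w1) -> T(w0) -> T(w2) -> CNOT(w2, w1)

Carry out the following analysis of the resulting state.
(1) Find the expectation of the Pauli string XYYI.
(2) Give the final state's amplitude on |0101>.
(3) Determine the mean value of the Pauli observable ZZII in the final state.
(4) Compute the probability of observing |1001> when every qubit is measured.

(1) The expectation value of XYYI is 0.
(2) The final state's coefficient on |0101> equals sqrt(2)/2.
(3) In the final state, ZZII has expectation -1.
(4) A full measurement returns |1001> with probability 0.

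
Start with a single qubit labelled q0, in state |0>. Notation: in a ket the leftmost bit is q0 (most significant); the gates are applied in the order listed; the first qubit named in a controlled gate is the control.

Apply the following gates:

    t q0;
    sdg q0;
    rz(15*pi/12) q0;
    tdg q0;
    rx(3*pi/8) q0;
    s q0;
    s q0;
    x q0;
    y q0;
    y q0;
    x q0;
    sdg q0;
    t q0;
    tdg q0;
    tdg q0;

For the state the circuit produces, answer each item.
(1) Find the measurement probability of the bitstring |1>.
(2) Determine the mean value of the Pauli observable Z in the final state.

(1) A full measurement returns |1> with probability sin(3*pi/16)**2. Key observation: gates 7-12 undo each other exactly, leaving only the rest of the circuit to track.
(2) The expectation value of Z is sqrt(2 - sqrt(2))/2.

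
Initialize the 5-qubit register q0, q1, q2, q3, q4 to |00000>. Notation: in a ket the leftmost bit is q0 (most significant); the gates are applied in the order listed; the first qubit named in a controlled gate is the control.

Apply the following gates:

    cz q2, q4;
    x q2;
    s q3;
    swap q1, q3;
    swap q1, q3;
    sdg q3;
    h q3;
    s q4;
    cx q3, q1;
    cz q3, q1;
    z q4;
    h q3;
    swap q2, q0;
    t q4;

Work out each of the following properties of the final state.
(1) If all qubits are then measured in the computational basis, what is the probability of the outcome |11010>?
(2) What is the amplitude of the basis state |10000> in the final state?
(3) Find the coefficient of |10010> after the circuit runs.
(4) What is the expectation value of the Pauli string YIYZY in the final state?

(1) The probability of measuring |11010> is 1/4. Key observation: steps 3-6 multiply out to the identity, so the circuit reduces to the remaining gates.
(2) |10000> carries amplitude 1/2 in the final state.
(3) |10010> carries amplitude 1/2 in the final state.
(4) The observable YIYZY averages to 0.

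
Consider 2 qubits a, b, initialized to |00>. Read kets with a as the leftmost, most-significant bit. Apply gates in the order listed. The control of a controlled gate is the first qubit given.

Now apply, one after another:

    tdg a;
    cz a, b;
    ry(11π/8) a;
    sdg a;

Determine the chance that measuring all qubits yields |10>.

A full measurement returns |10> with probability sin(5*pi/16)**2.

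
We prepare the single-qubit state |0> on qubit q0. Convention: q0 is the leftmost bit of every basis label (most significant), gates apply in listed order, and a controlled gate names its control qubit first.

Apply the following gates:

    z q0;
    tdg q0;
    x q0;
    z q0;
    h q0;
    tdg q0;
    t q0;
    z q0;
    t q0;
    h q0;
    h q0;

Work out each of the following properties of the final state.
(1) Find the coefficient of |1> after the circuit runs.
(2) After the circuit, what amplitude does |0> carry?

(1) The amplitude on |1> is -sqrt(2)*exp(I*pi/4)/2.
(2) The amplitude on |0> is -sqrt(2)/2.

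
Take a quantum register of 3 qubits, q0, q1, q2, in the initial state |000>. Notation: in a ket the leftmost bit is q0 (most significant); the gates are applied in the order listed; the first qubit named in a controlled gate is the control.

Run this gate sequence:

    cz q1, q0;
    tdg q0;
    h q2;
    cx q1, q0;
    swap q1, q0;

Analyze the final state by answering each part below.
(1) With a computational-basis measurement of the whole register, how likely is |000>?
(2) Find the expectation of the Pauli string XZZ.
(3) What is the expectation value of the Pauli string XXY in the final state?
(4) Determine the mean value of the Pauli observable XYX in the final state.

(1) A full measurement returns |000> with probability 1/2.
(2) The expectation value of XZZ is 0.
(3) The expectation value of XXY is 0.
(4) In the final state, XYX has expectation 0.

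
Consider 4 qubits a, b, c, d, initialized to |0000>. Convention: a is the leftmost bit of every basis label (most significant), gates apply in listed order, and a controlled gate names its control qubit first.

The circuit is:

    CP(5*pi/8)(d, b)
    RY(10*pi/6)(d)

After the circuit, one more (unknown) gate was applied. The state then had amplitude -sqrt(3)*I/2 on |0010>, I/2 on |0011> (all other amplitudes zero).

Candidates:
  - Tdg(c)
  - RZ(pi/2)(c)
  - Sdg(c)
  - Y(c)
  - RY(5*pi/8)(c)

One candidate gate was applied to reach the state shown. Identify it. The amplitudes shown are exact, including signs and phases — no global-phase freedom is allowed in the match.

The unique candidate consistent with the amplitudes is Y(c).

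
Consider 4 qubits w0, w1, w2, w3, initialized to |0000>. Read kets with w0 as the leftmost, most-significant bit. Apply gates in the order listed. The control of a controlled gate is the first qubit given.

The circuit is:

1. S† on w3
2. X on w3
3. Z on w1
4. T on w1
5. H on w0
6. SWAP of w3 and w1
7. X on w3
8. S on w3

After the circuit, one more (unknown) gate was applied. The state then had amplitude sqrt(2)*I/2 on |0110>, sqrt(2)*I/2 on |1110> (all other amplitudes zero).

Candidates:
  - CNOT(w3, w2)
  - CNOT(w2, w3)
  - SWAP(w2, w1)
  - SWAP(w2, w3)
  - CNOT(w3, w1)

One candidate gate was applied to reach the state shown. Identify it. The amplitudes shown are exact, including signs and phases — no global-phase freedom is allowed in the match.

The unique candidate consistent with the amplitudes is SWAP(w2, w3).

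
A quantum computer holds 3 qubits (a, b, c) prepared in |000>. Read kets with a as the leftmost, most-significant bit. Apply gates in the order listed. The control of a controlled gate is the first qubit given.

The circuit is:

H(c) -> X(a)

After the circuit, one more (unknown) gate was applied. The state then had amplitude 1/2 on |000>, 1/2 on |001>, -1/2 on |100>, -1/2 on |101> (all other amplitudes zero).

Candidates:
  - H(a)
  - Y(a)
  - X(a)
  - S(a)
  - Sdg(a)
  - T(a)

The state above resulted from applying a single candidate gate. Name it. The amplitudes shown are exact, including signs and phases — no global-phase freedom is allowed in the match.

It was H(a) that produced the state shown.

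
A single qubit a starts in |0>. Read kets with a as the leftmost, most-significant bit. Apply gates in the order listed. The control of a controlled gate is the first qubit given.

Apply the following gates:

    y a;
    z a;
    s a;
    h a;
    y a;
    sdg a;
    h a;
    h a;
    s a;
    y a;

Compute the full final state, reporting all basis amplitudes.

The resulting statevector has amplitude sqrt(2)/2 on |0>, -sqrt(2)/2 on |1>. Key observation: the block from step 5 through step 10 cancels to the identity and can be dropped.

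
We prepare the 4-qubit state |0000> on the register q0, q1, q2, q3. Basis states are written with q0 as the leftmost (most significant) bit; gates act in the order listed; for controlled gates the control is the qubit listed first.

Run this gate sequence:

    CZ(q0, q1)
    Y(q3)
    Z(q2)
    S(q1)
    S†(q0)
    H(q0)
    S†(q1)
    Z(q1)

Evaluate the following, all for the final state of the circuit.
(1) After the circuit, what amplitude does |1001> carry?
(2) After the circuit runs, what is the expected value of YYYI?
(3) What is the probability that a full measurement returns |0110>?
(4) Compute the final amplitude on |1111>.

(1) |1001> carries amplitude sqrt(2)*I/2 in the final state.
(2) The observable YYYI averages to 0.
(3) The probability of measuring |0110> is 0.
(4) The amplitude on |1111> is 0.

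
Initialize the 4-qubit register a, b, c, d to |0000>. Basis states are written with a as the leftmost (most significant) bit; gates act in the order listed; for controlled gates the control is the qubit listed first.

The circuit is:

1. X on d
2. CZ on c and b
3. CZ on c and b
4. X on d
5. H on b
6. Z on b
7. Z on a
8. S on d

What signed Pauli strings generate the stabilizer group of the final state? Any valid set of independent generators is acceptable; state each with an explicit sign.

The stabilizer group can be generated by -IXII, +ZIII, +IIZI, +IIIZ, among other valid generating sets. Key observation: the block from step 1 through step 4 cancels to the identity and can be dropped.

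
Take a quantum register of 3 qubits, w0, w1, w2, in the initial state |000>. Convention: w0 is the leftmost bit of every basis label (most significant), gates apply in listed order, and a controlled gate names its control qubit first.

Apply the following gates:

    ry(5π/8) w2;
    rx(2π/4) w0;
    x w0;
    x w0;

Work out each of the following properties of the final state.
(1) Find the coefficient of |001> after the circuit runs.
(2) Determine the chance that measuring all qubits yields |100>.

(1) |001> carries amplitude sqrt(2)*sin(5*pi/16)/2 in the final state. Key observation: the block from step 3 through step 4 cancels to the identity and can be dropped.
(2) A full measurement returns |100> with probability 1/4 - sqrt(2 - sqrt(2))/8.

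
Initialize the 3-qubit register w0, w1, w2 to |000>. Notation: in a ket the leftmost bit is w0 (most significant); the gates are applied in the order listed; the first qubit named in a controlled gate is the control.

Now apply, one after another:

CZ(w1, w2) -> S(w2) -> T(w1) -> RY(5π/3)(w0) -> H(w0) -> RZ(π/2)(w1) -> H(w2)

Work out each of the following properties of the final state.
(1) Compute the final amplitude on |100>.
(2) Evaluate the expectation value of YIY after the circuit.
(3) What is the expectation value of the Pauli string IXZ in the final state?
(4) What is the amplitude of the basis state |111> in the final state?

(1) The amplitude on |100> is (1 + sqrt(3))*exp(3*I*pi/4)/4.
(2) In the final state, YIY has expectation 0.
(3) The expectation value of IXZ is 0.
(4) The final state's coefficient on |111> equals 0.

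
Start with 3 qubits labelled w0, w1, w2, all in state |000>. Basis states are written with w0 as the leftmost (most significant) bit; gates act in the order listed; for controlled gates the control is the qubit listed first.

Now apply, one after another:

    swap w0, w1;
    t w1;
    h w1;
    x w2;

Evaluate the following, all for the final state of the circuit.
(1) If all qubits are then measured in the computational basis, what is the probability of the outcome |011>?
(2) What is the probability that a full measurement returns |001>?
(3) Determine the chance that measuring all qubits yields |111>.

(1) Outcome |011> occurs with probability 1/2.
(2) The probability of measuring |001> is 1/2.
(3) The probability of measuring |111> is 0.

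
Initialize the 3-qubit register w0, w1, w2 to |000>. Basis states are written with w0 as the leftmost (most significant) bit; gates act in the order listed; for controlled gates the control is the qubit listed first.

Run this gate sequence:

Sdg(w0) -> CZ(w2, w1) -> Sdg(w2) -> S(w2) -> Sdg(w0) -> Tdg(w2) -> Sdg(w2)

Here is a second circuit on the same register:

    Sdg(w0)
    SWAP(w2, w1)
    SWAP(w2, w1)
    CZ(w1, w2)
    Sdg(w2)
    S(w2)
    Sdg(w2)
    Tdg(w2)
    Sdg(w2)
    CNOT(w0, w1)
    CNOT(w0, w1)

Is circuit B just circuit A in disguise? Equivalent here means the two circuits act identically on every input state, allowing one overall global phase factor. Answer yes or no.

No: there is an input state on which the two circuits produce genuinely different outputs (not merely differing by a phase).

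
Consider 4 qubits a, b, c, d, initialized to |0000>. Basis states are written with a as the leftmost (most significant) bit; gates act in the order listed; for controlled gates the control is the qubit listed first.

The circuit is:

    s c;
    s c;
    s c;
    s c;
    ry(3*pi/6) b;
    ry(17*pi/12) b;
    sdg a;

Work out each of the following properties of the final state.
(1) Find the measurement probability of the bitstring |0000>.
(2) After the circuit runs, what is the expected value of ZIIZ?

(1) A full measurement returns |0000> with probability sqrt(2)/8 + sqrt(6)/8 + 1/2. Key observation: steps 1-4 multiply out to the identity, so the circuit reduces to the remaining gates.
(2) The expectation value of ZIIZ is 1.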